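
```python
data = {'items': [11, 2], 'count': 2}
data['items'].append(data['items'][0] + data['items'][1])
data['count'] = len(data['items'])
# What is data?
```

After line 1: data = {'items': [11, 2], 'count': 2}
After line 2 (append 11 + 2 = 13): data = {'items': [11, 2, 13], 'count': 2}
After line 3 (count = len(items) = 3): data = {'items': [11, 2, 13], 'count': 3}

{'items': [11, 2, 13], 'count': 3}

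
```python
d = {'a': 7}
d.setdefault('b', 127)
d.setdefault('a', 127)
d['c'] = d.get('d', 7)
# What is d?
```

After line 1: d = {'a': 7}
After line 2 (setdefault adds 'b'=127): d = {'a': 7, 'b': 127}
After line 3 (setdefault 'a' no-op, already exists): d = {'a': 7, 'b': 127}
After line 4 (get('d', 7) returns default since 'd' not in d): d = {'a': 7, 'b': 127, 'c': 7}

{'a': 7, 'b': 127, 'c': 7}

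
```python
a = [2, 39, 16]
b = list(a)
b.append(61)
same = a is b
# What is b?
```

After line 1: a = [2, 39, 16]
After line 2 (b = list(a) is a shallow copy, new object): a = [2, 39, 16], b = [2, 39, 16]
After line 3 (append only mutates b): a = [2, 39, 16], b = [2, 39, 16, 61]
After line 4 (same = a is b; different objects -> False): same = False

[2, 39, 16, 61]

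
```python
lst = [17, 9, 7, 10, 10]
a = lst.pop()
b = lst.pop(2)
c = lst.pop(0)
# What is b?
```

After line 1: lst = [17, 9, 7, 10, 10]
After line 2 (pop() -> a = 10): lst = [17, 9, 7, 10]
After line 3 (pop(2) -> b = 7): lst = [17, 9, 10]
After line 4 (pop(0) -> c = 17): lst = [9, 10]

7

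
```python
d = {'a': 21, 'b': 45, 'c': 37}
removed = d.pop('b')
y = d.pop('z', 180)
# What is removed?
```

After line 1: d = {'a': 21, 'b': 45, 'c': 37}
After line 2 (pop 'b' returns 45): d = {'a': 21, 'c': 37}, removed = 45
After line 3 (pop 'z' missing, returns default 180): d = {'a': 21, 'c': 37}, y = 180

45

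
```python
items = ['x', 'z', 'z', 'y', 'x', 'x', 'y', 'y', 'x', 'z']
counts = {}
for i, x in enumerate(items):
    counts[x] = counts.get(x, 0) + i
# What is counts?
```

Initial: counts = {}, items = ['x', 'z', 'z', 'y', 'x', 'x', 'y', 'y', 'x', 'z']
i=0, x='x': counts = {'x': 0}
i=1, x='z': counts = {'x': 0, 'z': 1}
i=2, x='z': counts = {'x': 0, 'z': 3}
i=3, x='y': counts = {'x': 0, 'z': 3, 'y': 3}
i=4, x='x': counts = {'x': 4, 'z': 3, 'y': 3}
i=5, x='x': counts = {'x': 9, 'z': 3, 'y': 3}
i=6, x='y': counts = {'x': 9, 'z': 3, 'y': 9}
i=7, x='y': counts = {'x': 9, 'z': 3, 'y': 16}
i=8, x='x': counts = {'x': 17, 'z': 3, 'y': 16}
i=9, x='z': counts = {'x': 17, 'z': 12, 'y': 16}

{'x': 17, 'z': 12, 'y': 16}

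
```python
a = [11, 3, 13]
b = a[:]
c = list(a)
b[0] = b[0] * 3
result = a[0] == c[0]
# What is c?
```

After line 1: a = [11, 3, 13]
After line 2 (b = a[:], copy): a = [11, 3, 13], b = [11, 3, 13]
After line 3 (c = list(a) is a copy, new object): c = [11, 3, 13]
After line 4 (b[0] = 11 * 3 = 33; only b mutates (copy)): a = [11, 3, 13], b = [33, 3, 13], c = [11, 3, 13]
After line 5 (a[0] = 11, c[0] = 11; result = True)

[11, 3, 13]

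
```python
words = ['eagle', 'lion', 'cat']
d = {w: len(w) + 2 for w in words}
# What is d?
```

{'eagle': 7, 'lion': 6, 'cat': 5}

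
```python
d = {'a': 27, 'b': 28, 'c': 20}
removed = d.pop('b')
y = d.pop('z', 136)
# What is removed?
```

After line 1: d = {'a': 27, 'b': 28, 'c': 20}
After line 2 (pop 'b' returns 28): d = {'a': 27, 'c': 20}, removed = 28
After line 3 (pop 'z' missing, returns default 136): d = {'a': 27, 'c': 20}, y = 136

28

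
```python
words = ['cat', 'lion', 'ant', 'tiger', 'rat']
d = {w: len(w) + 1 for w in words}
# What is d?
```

{'cat': 4, 'lion': 5, 'ant': 4, 'tiger': 6, 'rat': 4}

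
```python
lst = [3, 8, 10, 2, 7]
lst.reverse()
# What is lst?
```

[7, 2, 10, 8, 3]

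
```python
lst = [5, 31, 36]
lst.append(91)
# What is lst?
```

[5, 31, 36, 91]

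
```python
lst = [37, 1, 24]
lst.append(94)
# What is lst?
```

[37, 1, 24, 94]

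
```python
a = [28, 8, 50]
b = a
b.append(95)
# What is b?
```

After line 1: a = [28, 8, 50]
After line 2 (b = a is an alias, same object): a = [28, 8, 50], b = [28, 8, 50]
After line 3 (b.append mutates the shared list): a = [28, 8, 50, 95], b = [28, 8, 50, 95]

[28, 8, 50, 95]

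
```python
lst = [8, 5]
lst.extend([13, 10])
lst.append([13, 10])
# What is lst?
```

After line 1: lst = [8, 5]
After line 2 (extend unpacks [13, 10]): lst = [8, 5, 13, 10]
After line 3 (append adds [13, 10] as single element): lst = [8, 5, 13, 10, [13, 10]]

[8, 5, 13, 10, [13, 10]]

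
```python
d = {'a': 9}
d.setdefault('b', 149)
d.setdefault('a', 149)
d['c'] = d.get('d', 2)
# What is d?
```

After line 1: d = {'a': 9}
After line 2 (setdefault adds 'b'=149): d = {'a': 9, 'b': 149}
After line 3 (setdefault 'a' no-op, already exists): d = {'a': 9, 'b': 149}
After line 4 (get('d', 2) returns default since 'd' not in d): d = {'a': 9, 'b': 149, 'c': 2}

{'a': 9, 'b': 149, 'c': 2}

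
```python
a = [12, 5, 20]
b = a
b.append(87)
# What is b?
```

After line 1: a = [12, 5, 20]
After line 2 (b = a is an alias, same object): a = [12, 5, 20], b = [12, 5, 20]
After line 3 (b.append mutates the shared list): a = [12, 5, 20, 87], b = [12, 5, 20, 87]

[12, 5, 20, 87]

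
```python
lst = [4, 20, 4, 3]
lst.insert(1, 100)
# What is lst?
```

[4, 100, 20, 4, 3]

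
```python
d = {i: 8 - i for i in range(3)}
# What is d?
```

{0: 8, 1: 7, 2: 6}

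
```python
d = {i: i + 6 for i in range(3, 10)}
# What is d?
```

{3: 9, 4: 10, 5: 11, 6: 12, 7: 13, 8: 14, 9: 15}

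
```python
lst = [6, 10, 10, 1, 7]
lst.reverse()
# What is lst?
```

[7, 1, 10, 10, 6]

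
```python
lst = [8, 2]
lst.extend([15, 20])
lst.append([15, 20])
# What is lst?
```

After line 1: lst = [8, 2]
After line 2 (extend unpacks [15, 20]): lst = [8, 2, 15, 20]
After line 3 (append adds [15, 20] as single element): lst = [8, 2, 15, 20, [15, 20]]

[8, 2, 15, 20, [15, 20]]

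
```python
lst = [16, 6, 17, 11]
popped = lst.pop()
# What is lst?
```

[16, 6, 17]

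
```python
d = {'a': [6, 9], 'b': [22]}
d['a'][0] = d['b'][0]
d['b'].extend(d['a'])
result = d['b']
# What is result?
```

After line 1: d = {'a': [6, 9], 'b': [22]}
After line 2 (a[0] = b[0] = 22): d = {'a': [22, 9], 'b': [22]}
After line 3 (b.extend(a) appends [22, 9]): d = {'a': [22, 9], 'b': [22, 22, 9]}
After line 4: result = d['b'] = [22, 22, 9]

[22, 22, 9]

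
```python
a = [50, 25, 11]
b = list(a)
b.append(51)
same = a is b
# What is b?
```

After line 1: a = [50, 25, 11]
After line 2 (b = list(a) is a shallow copy, new object): a = [50, 25, 11], b = [50, 25, 11]
After line 3 (append only mutates b): a = [50, 25, 11], b = [50, 25, 11, 51]
After line 4 (same = a is b; different objects -> False): same = False

[50, 25, 11, 51]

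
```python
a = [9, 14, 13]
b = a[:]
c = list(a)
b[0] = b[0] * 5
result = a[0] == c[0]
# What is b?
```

After line 1: a = [9, 14, 13]
After line 2 (b = a[:], copy): a = [9, 14, 13], b = [9, 14, 13]
After line 3 (c = list(a) is a copy, new object): c = [9, 14, 13]
After line 4 (b[0] = 9 * 5 = 45; only b mutates (copy)): a = [9, 14, 13], b = [45, 14, 13], c = [9, 14, 13]
After line 5 (a[0] = 9, c[0] = 9; result = True)

[45, 14, 13]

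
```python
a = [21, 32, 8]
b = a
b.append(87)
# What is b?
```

After line 1: a = [21, 32, 8]
After line 2 (b = a is an alias, same object): a = [21, 32, 8], b = [21, 32, 8]
After line 3 (b.append mutates the shared list): a = [21, 32, 8, 87], b = [21, 32, 8, 87]

[21, 32, 8, 87]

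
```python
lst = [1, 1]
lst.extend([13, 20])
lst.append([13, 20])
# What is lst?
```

After line 1: lst = [1, 1]
After line 2 (extend unpacks [13, 20]): lst = [1, 1, 13, 20]
After line 3 (append adds [13, 20] as single element): lst = [1, 1, 13, 20, [13, 20]]

[1, 1, 13, 20, [13, 20]]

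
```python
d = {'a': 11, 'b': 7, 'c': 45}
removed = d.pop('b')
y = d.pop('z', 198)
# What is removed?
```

After line 1: d = {'a': 11, 'b': 7, 'c': 45}
After line 2 (pop 'b' returns 7): d = {'a': 11, 'c': 45}, removed = 7
After line 3 (pop 'z' missing, returns default 198): d = {'a': 11, 'c': 45}, y = 198

7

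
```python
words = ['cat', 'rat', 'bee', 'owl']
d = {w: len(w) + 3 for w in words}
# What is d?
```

{'cat': 6, 'rat': 6, 'bee': 6, 'owl': 6}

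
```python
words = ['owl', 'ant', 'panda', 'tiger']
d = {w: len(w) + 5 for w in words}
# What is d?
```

{'owl': 8, 'ant': 8, 'panda': 10, 'tiger': 10}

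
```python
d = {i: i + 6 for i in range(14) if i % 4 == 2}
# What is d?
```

{2: 8, 6: 12, 10: 16}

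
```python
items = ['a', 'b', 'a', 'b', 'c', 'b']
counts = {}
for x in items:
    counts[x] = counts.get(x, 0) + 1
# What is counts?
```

Initial: counts = {}, items = ['a', 'b', 'a', 'b', 'c', 'b']
See 'a': counts = {'a': 1}
See 'b': counts = {'a': 1, 'b': 1}
See 'a': counts = {'a': 2, 'b': 1}
See 'b': counts = {'a': 2, 'b': 2}
See 'c': counts = {'a': 2, 'b': 2, 'c': 1}
See 'b': counts = {'a': 2, 'b': 3, 'c': 1}

{'a': 2, 'b': 3, 'c': 1}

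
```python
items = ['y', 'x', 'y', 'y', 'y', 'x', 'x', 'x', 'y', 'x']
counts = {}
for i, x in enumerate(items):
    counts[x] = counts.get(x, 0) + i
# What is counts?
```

Initial: counts = {}, items = ['y', 'x', 'y', 'y', 'y', 'x', 'x', 'x', 'y', 'x']
i=0, x='y': counts = {'y': 0}
i=1, x='x': counts = {'y': 0, 'x': 1}
i=2, x='y': counts = {'y': 2, 'x': 1}
i=3, x='y': counts = {'y': 5, 'x': 1}
i=4, x='y': counts = {'y': 9, 'x': 1}
i=5, x='x': counts = {'y': 9, 'x': 6}
i=6, x='x': counts = {'y': 9, 'x': 12}
i=7, x='x': counts = {'y': 9, 'x': 19}
i=8, x='y': counts = {'y': 17, 'x': 19}
i=9, x='x': counts = {'y': 17, 'x': 28}

{'y': 17, 'x': 28}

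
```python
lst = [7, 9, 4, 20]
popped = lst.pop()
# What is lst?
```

[7, 9, 4]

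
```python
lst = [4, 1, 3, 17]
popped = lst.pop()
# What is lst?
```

[4, 1, 3]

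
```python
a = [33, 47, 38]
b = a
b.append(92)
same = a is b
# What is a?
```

After line 1: a = [33, 47, 38]
After line 2 (b = a is an alias, same object): a = [33, 47, 38], b = [33, 47, 38]
After line 3 (b.append mutates the shared list): a = [33, 47, 38, 92], b = [33, 47, 38, 92]
After line 4 (same = a is b; same object -> True): same = True

[33, 47, 38, 92]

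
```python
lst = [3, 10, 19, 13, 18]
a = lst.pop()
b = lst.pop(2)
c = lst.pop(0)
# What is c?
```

After line 1: lst = [3, 10, 19, 13, 18]
After line 2 (pop() -> a = 18): lst = [3, 10, 19, 13]
After line 3 (pop(2) -> b = 19): lst = [3, 10, 13]
After line 4 (pop(0) -> c = 3): lst = [10, 13]

3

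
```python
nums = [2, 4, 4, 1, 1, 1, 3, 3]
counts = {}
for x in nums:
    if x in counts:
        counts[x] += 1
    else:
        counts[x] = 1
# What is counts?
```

Initial: counts = {}, nums = [2, 4, 4, 1, 1, 1, 3, 3]
See 2: counts = {2: 1}
See 4: counts = {2: 1, 4: 1}
See 4: counts = {2: 1, 4: 2}
See 1: counts = {2: 1, 4: 2, 1: 1}
See 1: counts = {2: 1, 4: 2, 1: 2}
See 1: counts = {2: 1, 4: 2, 1: 3}
See 3: counts = {2: 1, 4: 2, 1: 3, 3: 1}
See 3: counts = {2: 1, 4: 2, 1: 3, 3: 2}

{2: 1, 4: 2, 1: 3, 3: 2}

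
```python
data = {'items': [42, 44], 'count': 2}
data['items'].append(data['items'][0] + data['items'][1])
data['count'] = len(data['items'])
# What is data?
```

After line 1: data = {'items': [42, 44], 'count': 2}
After line 2 (append 42 + 44 = 86): data = {'items': [42, 44, 86], 'count': 2}
After line 3 (count = len(items) = 3): data = {'items': [42, 44, 86], 'count': 3}

{'items': [42, 44, 86], 'count': 3}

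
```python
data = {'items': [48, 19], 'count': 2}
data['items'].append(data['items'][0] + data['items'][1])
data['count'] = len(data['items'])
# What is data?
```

After line 1: data = {'items': [48, 19], 'count': 2}
After line 2 (append 48 + 19 = 67): data = {'items': [48, 19, 67], 'count': 2}
After line 3 (count = len(items) = 3): data = {'items': [48, 19, 67], 'count': 3}

{'items': [48, 19, 67], 'count': 3}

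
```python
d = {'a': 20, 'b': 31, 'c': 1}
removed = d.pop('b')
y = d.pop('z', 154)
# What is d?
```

After line 1: d = {'a': 20, 'b': 31, 'c': 1}
After line 2 (pop 'b' returns 31): d = {'a': 20, 'c': 1}, removed = 31
After line 3 (pop 'z' missing, returns default 154): d = {'a': 20, 'c': 1}, y = 154

{'a': 20, 'c': 1}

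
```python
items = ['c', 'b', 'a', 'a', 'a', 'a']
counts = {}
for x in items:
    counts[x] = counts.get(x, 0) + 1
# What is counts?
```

Initial: counts = {}, items = ['c', 'b', 'a', 'a', 'a', 'a']
See 'c': counts = {'c': 1}
See 'b': counts = {'c': 1, 'b': 1}
See 'a': counts = {'c': 1, 'b': 1, 'a': 1}
See 'a': counts = {'c': 1, 'b': 1, 'a': 2}
See 'a': counts = {'c': 1, 'b': 1, 'a': 3}
See 'a': counts = {'c': 1, 'b': 1, 'a': 4}

{'c': 1, 'b': 1, 'a': 4}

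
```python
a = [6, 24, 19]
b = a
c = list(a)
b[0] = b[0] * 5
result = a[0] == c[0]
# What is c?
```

After line 1: a = [6, 24, 19]
After line 2 (b = a, alias): a = [6, 24, 19], b = [6, 24, 19]
After line 3 (c = list(a) is a copy, new object): c = [6, 24, 19]
After line 4 (b[0] = 6 * 5 = 30; mutates shared a/b): a = b = [30, 24, 19], c = [6, 24, 19]
After line 5 (a[0] = 30, c[0] = 6; result = False)

[6, 24, 19]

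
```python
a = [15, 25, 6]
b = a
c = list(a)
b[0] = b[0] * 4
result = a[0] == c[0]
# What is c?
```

After line 1: a = [15, 25, 6]
After line 2 (b = a, alias): a = [15, 25, 6], b = [15, 25, 6]
After line 3 (c = list(a) is a copy, new object): c = [15, 25, 6]
After line 4 (b[0] = 15 * 4 = 60; mutates shared a/b): a = b = [60, 25, 6], c = [15, 25, 6]
After line 5 (a[0] = 60, c[0] = 15; result = False)

[15, 25, 6]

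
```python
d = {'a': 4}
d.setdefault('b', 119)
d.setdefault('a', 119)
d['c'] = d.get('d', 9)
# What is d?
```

After line 1: d = {'a': 4}
After line 2 (setdefault adds 'b'=119): d = {'a': 4, 'b': 119}
After line 3 (setdefault 'a' no-op, already exists): d = {'a': 4, 'b': 119}
After line 4 (get('d', 9) returns default since 'd' not in d): d = {'a': 4, 'b': 119, 'c': 9}

{'a': 4, 'b': 119, 'c': 9}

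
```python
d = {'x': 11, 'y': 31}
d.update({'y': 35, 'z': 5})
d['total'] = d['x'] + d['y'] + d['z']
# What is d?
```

After line 1: d = {'x': 11, 'y': 31}
After line 2 (y overwritten, z added): d = {'x': 11, 'y': 35, 'z': 5}
After line 3 (total = 11 + 35 + 5 = 51): d = {'x': 11, 'y': 35, 'z': 5, 'total': 51}

{'x': 11, 'y': 35, 'z': 5, 'total': 51}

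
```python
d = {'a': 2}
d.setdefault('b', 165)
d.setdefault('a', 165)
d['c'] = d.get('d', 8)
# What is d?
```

After line 1: d = {'a': 2}
After line 2 (setdefault adds 'b'=165): d = {'a': 2, 'b': 165}
After line 3 (setdefault 'a' no-op, already exists): d = {'a': 2, 'b': 165}
After line 4 (get('d', 8) returns default since 'd' not in d): d = {'a': 2, 'b': 165, 'c': 8}

{'a': 2, 'b': 165, 'c': 8}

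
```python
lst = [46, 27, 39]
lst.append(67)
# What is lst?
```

[46, 27, 39, 67]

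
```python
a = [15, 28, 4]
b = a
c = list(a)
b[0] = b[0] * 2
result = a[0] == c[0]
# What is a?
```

After line 1: a = [15, 28, 4]
After line 2 (b = a, alias): a = [15, 28, 4], b = [15, 28, 4]
After line 3 (c = list(a) is a copy, new object): c = [15, 28, 4]
After line 4 (b[0] = 15 * 2 = 30; mutates shared a/b): a = b = [30, 28, 4], c = [15, 28, 4]
After line 5 (a[0] = 30, c[0] = 15; result = False)

[30, 28, 4]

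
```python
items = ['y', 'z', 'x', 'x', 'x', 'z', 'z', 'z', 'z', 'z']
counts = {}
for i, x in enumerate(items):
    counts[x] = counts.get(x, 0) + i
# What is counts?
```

Initial: counts = {}, items = ['y', 'z', 'x', 'x', 'x', 'z', 'z', 'z', 'z', 'z']
i=0, x='y': counts = {'y': 0}
i=1, x='z': counts = {'y': 0, 'z': 1}
i=2, x='x': counts = {'y': 0, 'z': 1, 'x': 2}
i=3, x='x': counts = {'y': 0, 'z': 1, 'x': 5}
i=4, x='x': counts = {'y': 0, 'z': 1, 'x': 9}
i=5, x='z': counts = {'y': 0, 'z': 6, 'x': 9}
i=6, x='z': counts = {'y': 0, 'z': 12, 'x': 9}
i=7, x='z': counts = {'y': 0, 'z': 19, 'x': 9}
i=8, x='z': counts = {'y': 0, 'z': 27, 'x': 9}
i=9, x='z': counts = {'y': 0, 'z': 36, 'x': 9}

{'y': 0, 'z': 36, 'x': 9}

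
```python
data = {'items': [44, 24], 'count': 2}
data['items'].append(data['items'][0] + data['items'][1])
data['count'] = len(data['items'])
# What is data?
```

After line 1: data = {'items': [44, 24], 'count': 2}
After line 2 (append 44 + 24 = 68): data = {'items': [44, 24, 68], 'count': 2}
After line 3 (count = len(items) = 3): data = {'items': [44, 24, 68], 'count': 3}

{'items': [44, 24, 68], 'count': 3}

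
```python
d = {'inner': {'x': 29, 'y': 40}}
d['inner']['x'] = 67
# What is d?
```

After line 1: d = {'inner': {'x': 29, 'y': 40}}
After line 2 (inner x overwritten): d = {'inner': {'x': 67, 'y': 40}}

{'inner': {'x': 67, 'y': 40}}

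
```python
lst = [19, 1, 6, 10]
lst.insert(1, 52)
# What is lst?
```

[19, 52, 1, 6, 10]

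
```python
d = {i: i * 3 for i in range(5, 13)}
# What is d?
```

{5: 15, 6: 18, 7: 21, 8: 24, 9: 27, 10: 30, 11: 33, 12: 36}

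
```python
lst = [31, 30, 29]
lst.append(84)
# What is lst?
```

[31, 30, 29, 84]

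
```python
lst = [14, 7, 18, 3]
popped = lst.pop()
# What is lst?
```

[14, 7, 18]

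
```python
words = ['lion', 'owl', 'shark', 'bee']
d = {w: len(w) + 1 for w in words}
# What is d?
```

{'lion': 5, 'owl': 4, 'shark': 6, 'bee': 4}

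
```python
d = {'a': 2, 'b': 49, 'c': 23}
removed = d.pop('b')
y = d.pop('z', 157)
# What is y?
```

After line 1: d = {'a': 2, 'b': 49, 'c': 23}
After line 2 (pop 'b' returns 49): d = {'a': 2, 'c': 23}, removed = 49
After line 3 (pop 'z' missing, returns default 157): d = {'a': 2, 'c': 23}, y = 157

157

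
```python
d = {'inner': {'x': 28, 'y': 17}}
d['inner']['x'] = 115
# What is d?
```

After line 1: d = {'inner': {'x': 28, 'y': 17}}
After line 2 (inner x overwritten): d = {'inner': {'x': 115, 'y': 17}}

{'inner': {'x': 115, 'y': 17}}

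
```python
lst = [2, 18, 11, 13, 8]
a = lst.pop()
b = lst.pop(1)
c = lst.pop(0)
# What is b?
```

After line 1: lst = [2, 18, 11, 13, 8]
After line 2 (pop() -> a = 8): lst = [2, 18, 11, 13]
After line 3 (pop(1) -> b = 18): lst = [2, 11, 13]
After line 4 (pop(0) -> c = 2): lst = [11, 13]

18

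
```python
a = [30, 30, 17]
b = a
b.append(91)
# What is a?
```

After line 1: a = [30, 30, 17]
After line 2 (b = a is an alias, same object): a = [30, 30, 17], b = [30, 30, 17]
After line 3 (b.append mutates the shared list): a = [30, 30, 17, 91], b = [30, 30, 17, 91]

[30, 30, 17, 91]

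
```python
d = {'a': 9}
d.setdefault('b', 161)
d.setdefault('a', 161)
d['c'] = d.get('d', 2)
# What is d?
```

After line 1: d = {'a': 9}
After line 2 (setdefault adds 'b'=161): d = {'a': 9, 'b': 161}
After line 3 (setdefault 'a' no-op, already exists): d = {'a': 9, 'b': 161}
After line 4 (get('d', 2) returns default since 'd' not in d): d = {'a': 9, 'b': 161, 'c': 2}

{'a': 9, 'b': 161, 'c': 2}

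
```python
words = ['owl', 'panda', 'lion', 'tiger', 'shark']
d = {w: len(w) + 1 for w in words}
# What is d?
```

{'owl': 4, 'panda': 6, 'lion': 5, 'tiger': 6, 'shark': 6}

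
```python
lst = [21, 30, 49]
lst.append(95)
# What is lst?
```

[21, 30, 49, 95]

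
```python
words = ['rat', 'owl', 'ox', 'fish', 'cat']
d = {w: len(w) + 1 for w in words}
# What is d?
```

{'rat': 4, 'owl': 4, 'ox': 3, 'fish': 5, 'cat': 4}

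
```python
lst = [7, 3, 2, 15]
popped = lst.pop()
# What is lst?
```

[7, 3, 2]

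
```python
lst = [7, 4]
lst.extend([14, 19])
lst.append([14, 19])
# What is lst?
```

After line 1: lst = [7, 4]
After line 2 (extend unpacks [14, 19]): lst = [7, 4, 14, 19]
After line 3 (append adds [14, 19] as single element): lst = [7, 4, 14, 19, [14, 19]]

[7, 4, 14, 19, [14, 19]]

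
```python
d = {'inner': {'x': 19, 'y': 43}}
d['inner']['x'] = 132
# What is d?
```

After line 1: d = {'inner': {'x': 19, 'y': 43}}
After line 2 (inner x overwritten): d = {'inner': {'x': 132, 'y': 43}}

{'inner': {'x': 132, 'y': 43}}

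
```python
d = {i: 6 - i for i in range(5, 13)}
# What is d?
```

{5: 1, 6: 0, 7: -1, 8: -2, 9: -3, 10: -4, 11: -5, 12: -6}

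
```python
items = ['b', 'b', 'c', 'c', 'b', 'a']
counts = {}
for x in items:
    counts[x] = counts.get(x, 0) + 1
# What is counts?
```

Initial: counts = {}, items = ['b', 'b', 'c', 'c', 'b', 'a']
See 'b': counts = {'b': 1}
See 'b': counts = {'b': 2}
See 'c': counts = {'b': 2, 'c': 1}
See 'c': counts = {'b': 2, 'c': 2}
See 'b': counts = {'b': 3, 'c': 2}
See 'a': counts = {'b': 3, 'c': 2, 'a': 1}

{'b': 3, 'c': 2, 'a': 1}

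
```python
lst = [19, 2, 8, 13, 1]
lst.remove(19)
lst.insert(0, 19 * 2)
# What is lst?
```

After line 1: lst = [19, 2, 8, 13, 1]
After line 2 (remove first 19): lst = [2, 8, 13, 1]
After line 3 (insert 38 at index 0): lst = [38, 2, 8, 13, 1]

[38, 2, 8, 13, 1]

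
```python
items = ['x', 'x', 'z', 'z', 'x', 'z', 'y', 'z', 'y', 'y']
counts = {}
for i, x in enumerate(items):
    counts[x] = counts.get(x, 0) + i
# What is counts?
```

Initial: counts = {}, items = ['x', 'x', 'z', 'z', 'x', 'z', 'y', 'z', 'y', 'y']
i=0, x='x': counts = {'x': 0}
i=1, x='x': counts = {'x': 1}
i=2, x='z': counts = {'x': 1, 'z': 2}
i=3, x='z': counts = {'x': 1, 'z': 5}
i=4, x='x': counts = {'x': 5, 'z': 5}
i=5, x='z': counts = {'x': 5, 'z': 10}
i=6, x='y': counts = {'x': 5, 'z': 10, 'y': 6}
i=7, x='z': counts = {'x': 5, 'z': 17, 'y': 6}
i=8, x='y': counts = {'x': 5, 'z': 17, 'y': 14}
i=9, x='y': counts = {'x': 5, 'z': 17, 'y': 23}

{'x': 5, 'z': 17, 'y': 23}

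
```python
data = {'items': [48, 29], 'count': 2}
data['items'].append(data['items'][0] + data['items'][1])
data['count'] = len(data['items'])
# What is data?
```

After line 1: data = {'items': [48, 29], 'count': 2}
After line 2 (append 48 + 29 = 77): data = {'items': [48, 29, 77], 'count': 2}
After line 3 (count = len(items) = 3): data = {'items': [48, 29, 77], 'count': 3}

{'items': [48, 29, 77], 'count': 3}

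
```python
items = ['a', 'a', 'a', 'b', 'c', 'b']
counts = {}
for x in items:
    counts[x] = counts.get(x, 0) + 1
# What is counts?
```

Initial: counts = {}, items = ['a', 'a', 'a', 'b', 'c', 'b']
See 'a': counts = {'a': 1}
See 'a': counts = {'a': 2}
See 'a': counts = {'a': 3}
See 'b': counts = {'a': 3, 'b': 1}
See 'c': counts = {'a': 3, 'b': 1, 'c': 1}
See 'b': counts = {'a': 3, 'b': 2, 'c': 1}

{'a': 3, 'b': 2, 'c': 1}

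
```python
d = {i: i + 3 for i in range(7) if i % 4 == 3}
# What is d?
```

{3: 6}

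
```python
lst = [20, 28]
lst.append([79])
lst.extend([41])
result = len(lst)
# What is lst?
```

After line 1: lst = [20, 28]
After line 2 (append adds [79] as single element): lst = [20, 28, [79]]
After line 3 (extend unpacks [41], adds 41): lst = [20, 28, [79], 41]
After line 4: result = len(lst) = 4

[20, 28, [79], 41]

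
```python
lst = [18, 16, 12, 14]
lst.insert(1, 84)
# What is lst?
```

[18, 84, 16, 12, 14]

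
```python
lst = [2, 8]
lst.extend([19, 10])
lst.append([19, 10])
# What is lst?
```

After line 1: lst = [2, 8]
After line 2 (extend unpacks [19, 10]): lst = [2, 8, 19, 10]
After line 3 (append adds [19, 10] as single element): lst = [2, 8, 19, 10, [19, 10]]

[2, 8, 19, 10, [19, 10]]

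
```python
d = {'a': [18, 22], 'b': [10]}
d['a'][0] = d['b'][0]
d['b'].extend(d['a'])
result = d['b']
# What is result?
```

After line 1: d = {'a': [18, 22], 'b': [10]}
After line 2 (a[0] = b[0] = 10): d = {'a': [10, 22], 'b': [10]}
After line 3 (b.extend(a) appends [10, 22]): d = {'a': [10, 22], 'b': [10, 10, 22]}
After line 4: result = d['b'] = [10, 10, 22]

[10, 10, 22]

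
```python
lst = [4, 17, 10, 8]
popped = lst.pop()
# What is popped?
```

8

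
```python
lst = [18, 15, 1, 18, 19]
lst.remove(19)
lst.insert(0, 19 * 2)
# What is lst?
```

After line 1: lst = [18, 15, 1, 18, 19]
After line 2 (remove first 19): lst = [18, 15, 1, 18]
After line 3 (insert 38 at index 0): lst = [38, 18, 15, 1, 18]

[38, 18, 15, 1, 18]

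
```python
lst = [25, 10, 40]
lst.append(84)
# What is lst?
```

[25, 10, 40, 84]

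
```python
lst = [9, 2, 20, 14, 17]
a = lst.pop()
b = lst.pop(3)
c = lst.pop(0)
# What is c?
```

After line 1: lst = [9, 2, 20, 14, 17]
After line 2 (pop() -> a = 17): lst = [9, 2, 20, 14]
After line 3 (pop(3) -> b = 14): lst = [9, 2, 20]
After line 4 (pop(0) -> c = 9): lst = [2, 20]

9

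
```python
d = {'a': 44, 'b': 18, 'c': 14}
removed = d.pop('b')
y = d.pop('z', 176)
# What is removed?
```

After line 1: d = {'a': 44, 'b': 18, 'c': 14}
After line 2 (pop 'b' returns 18): d = {'a': 44, 'c': 14}, removed = 18
After line 3 (pop 'z' missing, returns default 176): d = {'a': 44, 'c': 14}, y = 176

18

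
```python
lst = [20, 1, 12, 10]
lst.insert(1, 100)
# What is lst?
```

[20, 100, 1, 12, 10]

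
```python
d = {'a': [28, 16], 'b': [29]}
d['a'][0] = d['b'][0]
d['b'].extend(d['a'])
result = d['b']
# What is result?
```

After line 1: d = {'a': [28, 16], 'b': [29]}
After line 2 (a[0] = b[0] = 29): d = {'a': [29, 16], 'b': [29]}
After line 3 (b.extend(a) appends [29, 16]): d = {'a': [29, 16], 'b': [29, 29, 16]}
After line 4: result = d['b'] = [29, 29, 16]

[29, 29, 16]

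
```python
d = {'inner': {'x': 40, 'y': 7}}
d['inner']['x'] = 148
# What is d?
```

After line 1: d = {'inner': {'x': 40, 'y': 7}}
After line 2 (inner x overwritten): d = {'inner': {'x': 148, 'y': 7}}

{'inner': {'x': 148, 'y': 7}}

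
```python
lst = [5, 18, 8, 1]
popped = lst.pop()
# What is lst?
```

[5, 18, 8]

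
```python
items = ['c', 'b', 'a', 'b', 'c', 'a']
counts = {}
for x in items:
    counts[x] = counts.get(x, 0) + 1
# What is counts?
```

Initial: counts = {}, items = ['c', 'b', 'a', 'b', 'c', 'a']
See 'c': counts = {'c': 1}
See 'b': counts = {'c': 1, 'b': 1}
See 'a': counts = {'c': 1, 'b': 1, 'a': 1}
See 'b': counts = {'c': 1, 'b': 2, 'a': 1}
See 'c': counts = {'c': 2, 'b': 2, 'a': 1}
See 'a': counts = {'c': 2, 'b': 2, 'a': 2}

{'c': 2, 'b': 2, 'a': 2}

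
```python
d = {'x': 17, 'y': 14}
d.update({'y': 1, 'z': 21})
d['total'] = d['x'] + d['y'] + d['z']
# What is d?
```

After line 1: d = {'x': 17, 'y': 14}
After line 2 (y overwritten, z added): d = {'x': 17, 'y': 1, 'z': 21}
After line 3 (total = 17 + 1 + 21 = 39): d = {'x': 17, 'y': 1, 'z': 21, 'total': 39}

{'x': 17, 'y': 1, 'z': 21, 'total': 39}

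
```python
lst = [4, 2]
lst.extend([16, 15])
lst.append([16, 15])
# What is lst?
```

After line 1: lst = [4, 2]
After line 2 (extend unpacks [16, 15]): lst = [4, 2, 16, 15]
After line 3 (append adds [16, 15] as single element): lst = [4, 2, 16, 15, [16, 15]]

[4, 2, 16, 15, [16, 15]]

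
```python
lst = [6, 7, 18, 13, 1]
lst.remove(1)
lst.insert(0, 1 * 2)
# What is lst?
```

After line 1: lst = [6, 7, 18, 13, 1]
After line 2 (remove first 1): lst = [6, 7, 18, 13]
After line 3 (insert 2 at index 0): lst = [2, 6, 7, 18, 13]

[2, 6, 7, 18, 13]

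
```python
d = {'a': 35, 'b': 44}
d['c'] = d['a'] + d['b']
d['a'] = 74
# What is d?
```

After line 1: d = {'a': 35, 'b': 44}
After line 2 (d['c'] = 35 + 44): d = {'a': 35, 'b': 44, 'c': 79}
After line 3: d = {'a': 74, 'b': 44, 'c': 79}

{'a': 74, 'b': 44, 'c': 79}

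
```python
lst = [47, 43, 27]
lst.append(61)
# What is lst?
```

[47, 43, 27, 61]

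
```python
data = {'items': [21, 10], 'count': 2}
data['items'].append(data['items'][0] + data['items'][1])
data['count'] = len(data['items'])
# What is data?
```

After line 1: data = {'items': [21, 10], 'count': 2}
After line 2 (append 21 + 10 = 31): data = {'items': [21, 10, 31], 'count': 2}
After line 3 (count = len(items) = 3): data = {'items': [21, 10, 31], 'count': 3}

{'items': [21, 10, 31], 'count': 3}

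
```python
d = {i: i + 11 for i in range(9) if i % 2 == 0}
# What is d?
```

{0: 11, 2: 13, 4: 15, 6: 17, 8: 19}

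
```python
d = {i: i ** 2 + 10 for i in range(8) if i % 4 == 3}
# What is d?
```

{3: 19, 7: 59}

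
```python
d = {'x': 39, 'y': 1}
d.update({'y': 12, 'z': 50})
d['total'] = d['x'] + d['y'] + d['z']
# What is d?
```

After line 1: d = {'x': 39, 'y': 1}
After line 2 (y overwritten, z added): d = {'x': 39, 'y': 12, 'z': 50}
After line 3 (total = 39 + 12 + 50 = 101): d = {'x': 39, 'y': 12, 'z': 50, 'total': 101}

{'x': 39, 'y': 12, 'z': 50, 'total': 101}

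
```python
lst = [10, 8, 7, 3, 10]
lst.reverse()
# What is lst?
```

[10, 3, 7, 8, 10]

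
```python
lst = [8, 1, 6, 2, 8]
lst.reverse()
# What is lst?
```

[8, 2, 6, 1, 8]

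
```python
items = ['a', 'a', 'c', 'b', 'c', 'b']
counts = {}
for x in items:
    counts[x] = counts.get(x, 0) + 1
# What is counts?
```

Initial: counts = {}, items = ['a', 'a', 'c', 'b', 'c', 'b']
See 'a': counts = {'a': 1}
See 'a': counts = {'a': 2}
See 'c': counts = {'a': 2, 'c': 1}
See 'b': counts = {'a': 2, 'c': 1, 'b': 1}
See 'c': counts = {'a': 2, 'c': 2, 'b': 1}
See 'b': counts = {'a': 2, 'c': 2, 'b': 2}

{'a': 2, 'c': 2, 'b': 2}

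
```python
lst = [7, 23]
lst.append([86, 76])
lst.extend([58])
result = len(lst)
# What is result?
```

After line 1: lst = [7, 23]
After line 2 (append adds [86, 76] as single element): lst = [7, 23, [86, 76]]
After line 3 (extend unpacks [58], adds 58): lst = [7, 23, [86, 76], 58]
After line 4: result = len(lst) = 4

4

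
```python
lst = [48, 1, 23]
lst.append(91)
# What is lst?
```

[48, 1, 23, 91]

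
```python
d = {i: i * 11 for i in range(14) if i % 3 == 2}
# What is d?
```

{2: 22, 5: 55, 8: 88, 11: 121}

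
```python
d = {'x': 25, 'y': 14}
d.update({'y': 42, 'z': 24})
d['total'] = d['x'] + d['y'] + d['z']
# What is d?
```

After line 1: d = {'x': 25, 'y': 14}
After line 2 (y overwritten, z added): d = {'x': 25, 'y': 42, 'z': 24}
After line 3 (total = 25 + 42 + 24 = 91): d = {'x': 25, 'y': 42, 'z': 24, 'total': 91}

{'x': 25, 'y': 42, 'z': 24, 'total': 91}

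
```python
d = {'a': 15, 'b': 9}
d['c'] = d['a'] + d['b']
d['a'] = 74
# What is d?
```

After line 1: d = {'a': 15, 'b': 9}
After line 2 (d['c'] = 15 + 9): d = {'a': 15, 'b': 9, 'c': 24}
After line 3: d = {'a': 74, 'b': 9, 'c': 24}

{'a': 74, 'b': 9, 'c': 24}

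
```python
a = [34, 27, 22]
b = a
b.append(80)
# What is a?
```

After line 1: a = [34, 27, 22]
After line 2 (b = a is an alias, same object): a = [34, 27, 22], b = [34, 27, 22]
After line 3 (b.append mutates the shared list): a = [34, 27, 22, 80], b = [34, 27, 22, 80]

[34, 27, 22, 80]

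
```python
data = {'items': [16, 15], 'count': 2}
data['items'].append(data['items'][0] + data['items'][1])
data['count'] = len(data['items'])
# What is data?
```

After line 1: data = {'items': [16, 15], 'count': 2}
After line 2 (append 16 + 15 = 31): data = {'items': [16, 15, 31], 'count': 2}
After line 3 (count = len(items) = 3): data = {'items': [16, 15, 31], 'count': 3}

{'items': [16, 15, 31], 'count': 3}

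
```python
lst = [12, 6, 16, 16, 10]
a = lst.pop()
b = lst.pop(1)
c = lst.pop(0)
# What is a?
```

After line 1: lst = [12, 6, 16, 16, 10]
After line 2 (pop() -> a = 10): lst = [12, 6, 16, 16]
After line 3 (pop(1) -> b = 6): lst = [12, 16, 16]
After line 4 (pop(0) -> c = 12): lst = [16, 16]

10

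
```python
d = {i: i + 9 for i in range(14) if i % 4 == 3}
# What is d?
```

{3: 12, 7: 16, 11: 20}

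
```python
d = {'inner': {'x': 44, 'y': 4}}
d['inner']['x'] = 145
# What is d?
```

After line 1: d = {'inner': {'x': 44, 'y': 4}}
After line 2 (inner x overwritten): d = {'inner': {'x': 145, 'y': 4}}

{'inner': {'x': 145, 'y': 4}}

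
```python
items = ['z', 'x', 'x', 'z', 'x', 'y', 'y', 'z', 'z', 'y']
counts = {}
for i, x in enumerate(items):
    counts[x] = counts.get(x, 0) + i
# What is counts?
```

Initial: counts = {}, items = ['z', 'x', 'x', 'z', 'x', 'y', 'y', 'z', 'z', 'y']
i=0, x='z': counts = {'z': 0}
i=1, x='x': counts = {'z': 0, 'x': 1}
i=2, x='x': counts = {'z': 0, 'x': 3}
i=3, x='z': counts = {'z': 3, 'x': 3}
i=4, x='x': counts = {'z': 3, 'x': 7}
i=5, x='y': counts = {'z': 3, 'x': 7, 'y': 5}
i=6, x='y': counts = {'z': 3, 'x': 7, 'y': 11}
i=7, x='z': counts = {'z': 10, 'x': 7, 'y': 11}
i=8, x='z': counts = {'z': 18, 'x': 7, 'y': 11}
i=9, x='y': counts = {'z': 18, 'x': 7, 'y': 20}

{'z': 18, 'x': 7, 'y': 20}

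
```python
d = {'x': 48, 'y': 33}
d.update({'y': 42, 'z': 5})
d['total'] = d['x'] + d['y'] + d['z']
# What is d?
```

After line 1: d = {'x': 48, 'y': 33}
After line 2 (y overwritten, z added): d = {'x': 48, 'y': 42, 'z': 5}
After line 3 (total = 48 + 42 + 5 = 95): d = {'x': 48, 'y': 42, 'z': 5, 'total': 95}

{'x': 48, 'y': 42, 'z': 5, 'total': 95}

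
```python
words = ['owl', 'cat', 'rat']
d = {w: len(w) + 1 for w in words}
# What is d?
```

{'owl': 4, 'cat': 4, 'rat': 4}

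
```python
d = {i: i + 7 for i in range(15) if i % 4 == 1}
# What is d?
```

{1: 8, 5: 12, 9: 16, 13: 20}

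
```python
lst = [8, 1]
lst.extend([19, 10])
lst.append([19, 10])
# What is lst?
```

After line 1: lst = [8, 1]
After line 2 (extend unpacks [19, 10]): lst = [8, 1, 19, 10]
After line 3 (append adds [19, 10] as single element): lst = [8, 1, 19, 10, [19, 10]]

[8, 1, 19, 10, [19, 10]]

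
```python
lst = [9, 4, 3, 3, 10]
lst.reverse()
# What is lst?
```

[10, 3, 3, 4, 9]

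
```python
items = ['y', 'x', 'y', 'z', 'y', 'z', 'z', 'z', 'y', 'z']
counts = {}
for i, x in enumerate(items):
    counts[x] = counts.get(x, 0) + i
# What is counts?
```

Initial: counts = {}, items = ['y', 'x', 'y', 'z', 'y', 'z', 'z', 'z', 'y', 'z']
i=0, x='y': counts = {'y': 0}
i=1, x='x': counts = {'y': 0, 'x': 1}
i=2, x='y': counts = {'y': 2, 'x': 1}
i=3, x='z': counts = {'y': 2, 'x': 1, 'z': 3}
i=4, x='y': counts = {'y': 6, 'x': 1, 'z': 3}
i=5, x='z': counts = {'y': 6, 'x': 1, 'z': 8}
i=6, x='z': counts = {'y': 6, 'x': 1, 'z': 14}
i=7, x='z': counts = {'y': 6, 'x': 1, 'z': 21}
i=8, x='y': counts = {'y': 14, 'x': 1, 'z': 21}
i=9, x='z': counts = {'y': 14, 'x': 1, 'z': 30}

{'y': 14, 'x': 1, 'z': 30}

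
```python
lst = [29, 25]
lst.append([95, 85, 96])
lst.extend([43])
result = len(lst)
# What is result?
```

After line 1: lst = [29, 25]
After line 2 (append adds [95, 85, 96] as single element): lst = [29, 25, [95, 85, 96]]
After line 3 (extend unpacks [43], adds 43): lst = [29, 25, [95, 85, 96], 43]
After line 4: result = len(lst) = 4

4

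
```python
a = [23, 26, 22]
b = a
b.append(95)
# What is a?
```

After line 1: a = [23, 26, 22]
After line 2 (b = a is an alias, same object): a = [23, 26, 22], b = [23, 26, 22]
After line 3 (b.append mutates the shared list): a = [23, 26, 22, 95], b = [23, 26, 22, 95]

[23, 26, 22, 95]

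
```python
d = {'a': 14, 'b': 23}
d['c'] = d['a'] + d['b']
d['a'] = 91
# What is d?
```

After line 1: d = {'a': 14, 'b': 23}
After line 2 (d['c'] = 14 + 23): d = {'a': 14, 'b': 23, 'c': 37}
After line 3: d = {'a': 91, 'b': 23, 'c': 37}

{'a': 91, 'b': 23, 'c': 37}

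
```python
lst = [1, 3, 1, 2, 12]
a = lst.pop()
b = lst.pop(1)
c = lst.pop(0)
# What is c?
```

After line 1: lst = [1, 3, 1, 2, 12]
After line 2 (pop() -> a = 12): lst = [1, 3, 1, 2]
After line 3 (pop(1) -> b = 3): lst = [1, 1, 2]
After line 4 (pop(0) -> c = 1): lst = [1, 2]

1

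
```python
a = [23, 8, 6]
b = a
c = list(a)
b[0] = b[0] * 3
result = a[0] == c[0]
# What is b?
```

After line 1: a = [23, 8, 6]
After line 2 (b = a, alias): a = [23, 8, 6], b = [23, 8, 6]
After line 3 (c = list(a) is a copy, new object): c = [23, 8, 6]
After line 4 (b[0] = 23 * 3 = 69; mutates shared a/b): a = b = [69, 8, 6], c = [23, 8, 6]
After line 5 (a[0] = 69, c[0] = 23; result = False)

[69, 8, 6]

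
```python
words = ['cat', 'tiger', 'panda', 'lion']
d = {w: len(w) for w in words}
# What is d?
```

{'cat': 3, 'tiger': 5, 'panda': 5, 'lion': 4}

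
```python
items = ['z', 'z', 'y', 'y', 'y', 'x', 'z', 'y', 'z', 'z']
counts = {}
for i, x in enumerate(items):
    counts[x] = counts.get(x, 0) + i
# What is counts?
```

Initial: counts = {}, items = ['z', 'z', 'y', 'y', 'y', 'x', 'z', 'y', 'z', 'z']
i=0, x='z': counts = {'z': 0}
i=1, x='z': counts = {'z': 1}
i=2, x='y': counts = {'z': 1, 'y': 2}
i=3, x='y': counts = {'z': 1, 'y': 5}
i=4, x='y': counts = {'z': 1, 'y': 9}
i=5, x='x': counts = {'z': 1, 'y': 9, 'x': 5}
i=6, x='z': counts = {'z': 7, 'y': 9, 'x': 5}
i=7, x='y': counts = {'z': 7, 'y': 16, 'x': 5}
i=8, x='z': counts = {'z': 15, 'y': 16, 'x': 5}
i=9, x='z': counts = {'z': 24, 'y': 16, 'x': 5}

{'z': 24, 'y': 16, 'x': 5}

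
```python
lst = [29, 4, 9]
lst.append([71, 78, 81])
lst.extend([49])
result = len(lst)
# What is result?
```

After line 1: lst = [29, 4, 9]
After line 2 (append adds [71, 78, 81] as single element): lst = [29, 4, 9, [71, 78, 81]]
After line 3 (extend unpacks [49], adds 49): lst = [29, 4, 9, [71, 78, 81], 49]
After line 4: result = len(lst) = 5

5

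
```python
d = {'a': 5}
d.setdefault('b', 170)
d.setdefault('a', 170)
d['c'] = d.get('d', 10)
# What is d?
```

After line 1: d = {'a': 5}
After line 2 (setdefault adds 'b'=170): d = {'a': 5, 'b': 170}
After line 3 (setdefault 'a' no-op, already exists): d = {'a': 5, 'b': 170}
After line 4 (get('d', 10) returns default since 'd' not in d): d = {'a': 5, 'b': 170, 'c': 10}

{'a': 5, 'b': 170, 'c': 10}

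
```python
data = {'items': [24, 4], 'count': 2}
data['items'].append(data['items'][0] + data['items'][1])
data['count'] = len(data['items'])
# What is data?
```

After line 1: data = {'items': [24, 4], 'count': 2}
After line 2 (append 24 + 4 = 28): data = {'items': [24, 4, 28], 'count': 2}
After line 3 (count = len(items) = 3): data = {'items': [24, 4, 28], 'count': 3}

{'items': [24, 4, 28], 'count': 3}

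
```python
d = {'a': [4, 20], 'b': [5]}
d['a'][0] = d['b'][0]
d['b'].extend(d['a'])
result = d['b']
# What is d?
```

After line 1: d = {'a': [4, 20], 'b': [5]}
After line 2 (a[0] = b[0] = 5): d = {'a': [5, 20], 'b': [5]}
After line 3 (b.extend(a) appends [5, 20]): d = {'a': [5, 20], 'b': [5, 5, 20]}
After line 4: result = d['b'] = [5, 5, 20]

{'a': [5, 20], 'b': [5, 5, 20]}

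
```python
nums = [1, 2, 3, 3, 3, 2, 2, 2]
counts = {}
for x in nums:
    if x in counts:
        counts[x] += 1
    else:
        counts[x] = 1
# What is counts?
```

Initial: counts = {}, nums = [1, 2, 3, 3, 3, 2, 2, 2]
See 1: counts = {1: 1}
See 2: counts = {1: 1, 2: 1}
See 3: counts = {1: 1, 2: 1, 3: 1}
See 3: counts = {1: 1, 2: 1, 3: 2}
See 3: counts = {1: 1, 2: 1, 3: 3}
See 2: counts = {1: 1, 2: 2, 3: 3}
See 2: counts = {1: 1, 2: 3, 3: 3}
See 2: counts = {1: 1, 2: 4, 3: 3}

{1: 1, 2: 4, 3: 3}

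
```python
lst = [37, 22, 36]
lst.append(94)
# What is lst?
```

[37, 22, 36, 94]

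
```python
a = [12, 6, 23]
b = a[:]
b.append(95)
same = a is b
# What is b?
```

After line 1: a = [12, 6, 23]
After line 2 (b = a[:] is a shallow copy, new object): a = [12, 6, 23], b = [12, 6, 23]
After line 3 (append only mutates b): a = [12, 6, 23], b = [12, 6, 23, 95]
After line 4 (same = a is b; different objects -> False): same = False

[12, 6, 23, 95]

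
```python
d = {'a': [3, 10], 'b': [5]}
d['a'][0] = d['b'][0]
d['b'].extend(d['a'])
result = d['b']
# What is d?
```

After line 1: d = {'a': [3, 10], 'b': [5]}
After line 2 (a[0] = b[0] = 5): d = {'a': [5, 10], 'b': [5]}
After line 3 (b.extend(a) appends [5, 10]): d = {'a': [5, 10], 'b': [5, 5, 10]}
After line 4: result = d['b'] = [5, 5, 10]

{'a': [5, 10], 'b': [5, 5, 10]}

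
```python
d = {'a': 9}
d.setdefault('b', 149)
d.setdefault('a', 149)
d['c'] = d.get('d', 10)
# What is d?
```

After line 1: d = {'a': 9}
After line 2 (setdefault adds 'b'=149): d = {'a': 9, 'b': 149}
After line 3 (setdefault 'a' no-op, already exists): d = {'a': 9, 'b': 149}
After line 4 (get('d', 10) returns default since 'd' not in d): d = {'a': 9, 'b': 149, 'c': 10}

{'a': 9, 'b': 149, 'c': 10}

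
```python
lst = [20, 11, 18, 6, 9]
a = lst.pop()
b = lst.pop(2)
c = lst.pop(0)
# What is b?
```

After line 1: lst = [20, 11, 18, 6, 9]
After line 2 (pop() -> a = 9): lst = [20, 11, 18, 6]
After line 3 (pop(2) -> b = 18): lst = [20, 11, 6]
After line 4 (pop(0) -> c = 20): lst = [11, 6]

18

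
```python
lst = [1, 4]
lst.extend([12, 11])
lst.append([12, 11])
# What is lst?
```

After line 1: lst = [1, 4]
After line 2 (extend unpacks [12, 11]): lst = [1, 4, 12, 11]
After line 3 (append adds [12, 11] as single element): lst = [1, 4, 12, 11, [12, 11]]

[1, 4, 12, 11, [12, 11]]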